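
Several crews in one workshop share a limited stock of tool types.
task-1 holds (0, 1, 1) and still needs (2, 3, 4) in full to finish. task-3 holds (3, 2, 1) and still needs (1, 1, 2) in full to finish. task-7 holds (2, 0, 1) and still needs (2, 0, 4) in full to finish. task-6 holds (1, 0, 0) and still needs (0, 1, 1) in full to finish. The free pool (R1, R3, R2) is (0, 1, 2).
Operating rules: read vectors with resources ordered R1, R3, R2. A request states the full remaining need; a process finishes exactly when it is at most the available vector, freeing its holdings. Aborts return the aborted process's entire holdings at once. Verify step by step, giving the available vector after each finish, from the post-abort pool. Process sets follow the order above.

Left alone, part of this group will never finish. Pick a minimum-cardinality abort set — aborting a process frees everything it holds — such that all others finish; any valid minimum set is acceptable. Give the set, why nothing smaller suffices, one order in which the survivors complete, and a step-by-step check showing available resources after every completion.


Abort task-7.
Key observation: before aborting task-7, task-1 was permanently blocked — no order could ever run it; afterwards it completes at step 3.
Why nothing smaller works: aborting no one leaves the state deadlocked as given.
Survivors finish in the order: task-3, task-6, task-1. Verifying each step (pool after the aborts first):
  pool = (2, 1, 3)
  run task-3 (needs (1, 1, 2), free (2, 1, 3)); after release of (3, 2, 1) the pool is (5, 3, 4)
  run task-6 (needs (0, 1, 1), free (5, 3, 4)); after release of (1, 0, 0) the pool is (6, 3, 4)
  run task-1 (needs (2, 3, 4), free (6, 3, 4)); after release of (0, 1, 1) the pool is (6, 4, 5)


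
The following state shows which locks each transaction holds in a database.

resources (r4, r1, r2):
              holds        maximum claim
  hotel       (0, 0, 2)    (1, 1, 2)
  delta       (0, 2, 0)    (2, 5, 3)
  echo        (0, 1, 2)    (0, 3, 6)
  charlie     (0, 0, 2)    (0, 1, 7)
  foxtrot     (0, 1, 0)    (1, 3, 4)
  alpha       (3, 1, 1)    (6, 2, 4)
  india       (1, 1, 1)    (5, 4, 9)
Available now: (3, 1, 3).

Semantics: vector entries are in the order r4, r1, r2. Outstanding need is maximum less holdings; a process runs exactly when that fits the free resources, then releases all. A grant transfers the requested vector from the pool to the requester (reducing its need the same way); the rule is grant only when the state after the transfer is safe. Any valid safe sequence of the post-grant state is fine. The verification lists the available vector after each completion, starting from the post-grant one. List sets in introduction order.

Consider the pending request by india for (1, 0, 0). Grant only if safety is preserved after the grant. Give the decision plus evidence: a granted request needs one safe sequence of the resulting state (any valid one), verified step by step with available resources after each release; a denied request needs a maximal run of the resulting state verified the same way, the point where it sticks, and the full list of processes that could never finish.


DENY — the pretend-granted state is unsafe.
Key observation: after hotel, charlie the pool peaks at (2, 1, 7), and each blocked process is short somewhere: delta on r1; echo on r1; foxtrot on r1; alpha on r4; india on r4, r1, r2.
On the post-grant state, hotel, charlie is a maximal run — nothing extends it. Check, step by step:
  pool = (2, 1, 3)
  run hotel (needs (1, 1, 0), free (2, 1, 3)); after release of (0, 0, 2) the pool is (2, 1, 5)
  run charlie (needs (0, 1, 5), free (2, 1, 5)); after release of (0, 0, 2) the pool is (2, 1, 7)
  delta still needs (2, 3, 3) but only (2, 1, 7) is free — short on r1
  echo still needs (0, 2, 4) but only (2, 1, 7) is free — short on r1
  foxtrot still needs (1, 2, 4) but only (2, 1, 7) is free — short on r1
  alpha still needs (3, 1, 3) but only (2, 1, 7) is free — short on r4
  india still needs (3, 3, 8) but only (2, 1, 7) is free — short on r4, r1 and r2
Had the request been granted, delta, echo, foxtrot, alpha and india could never finish.


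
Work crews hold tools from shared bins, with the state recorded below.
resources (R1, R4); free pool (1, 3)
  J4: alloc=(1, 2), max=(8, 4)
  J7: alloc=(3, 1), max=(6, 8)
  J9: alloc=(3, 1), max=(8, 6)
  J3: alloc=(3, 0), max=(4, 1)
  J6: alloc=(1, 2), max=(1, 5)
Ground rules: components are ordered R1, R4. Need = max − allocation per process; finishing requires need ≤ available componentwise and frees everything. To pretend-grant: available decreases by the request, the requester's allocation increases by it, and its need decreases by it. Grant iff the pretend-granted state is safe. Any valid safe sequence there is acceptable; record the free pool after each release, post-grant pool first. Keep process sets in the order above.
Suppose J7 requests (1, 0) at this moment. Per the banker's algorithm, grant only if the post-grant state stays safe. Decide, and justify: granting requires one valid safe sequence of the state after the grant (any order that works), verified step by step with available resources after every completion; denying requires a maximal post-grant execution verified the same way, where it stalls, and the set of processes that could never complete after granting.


DENY — the pretend-granted state is unsafe.
Key observation: after J6, J3 the pool peaks at (4, 5), and each blocked process is short somewhere: J4 on R1; J7 on R4; J9 on R1.
Pretend the grant happened; the run J6, J3 goes as far as possible. Walking it through:
  pool = (0, 3)
  J6 needs (0, 3) <= (0, 3) -> finishes; pool += (1, 2) = (1, 5)
  J3 needs (1, 1) <= (1, 5) -> finishes; pool += (3, 0) = (4, 5)
  J4 cannot run: need (7, 2) vs free (4, 5) (insufficient R1)
  J7 cannot run: need (2, 7) vs free (4, 5) (insufficient R4)
  J9 cannot run: need (5, 5) vs free (4, 5) (insufficient R1)
Post-grant, the permanently blocked set is J4, J7 and J9.


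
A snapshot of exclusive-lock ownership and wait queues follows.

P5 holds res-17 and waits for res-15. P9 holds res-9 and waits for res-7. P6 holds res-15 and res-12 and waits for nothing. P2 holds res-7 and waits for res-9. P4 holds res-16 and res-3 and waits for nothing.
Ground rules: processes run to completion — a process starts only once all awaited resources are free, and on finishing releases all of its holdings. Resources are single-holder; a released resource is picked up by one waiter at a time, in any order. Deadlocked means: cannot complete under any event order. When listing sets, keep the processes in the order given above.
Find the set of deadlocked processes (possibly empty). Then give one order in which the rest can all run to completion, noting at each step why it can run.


The deadlocked set is P9 and P2.
Key observation: the knot is the closed ring of waits P9 -> P2 -> P9; no other process is dragged down with it.
A valid finishing order for the others: P4, P6, P5.
Step-by-step check:
  P4: no waits; runs immediately, freeing res-16 and res-3
  P6: no waits; runs immediately, freeing res-15 and res-12
  run P5 (all its waits — res-15 — are resolved); releases res-17


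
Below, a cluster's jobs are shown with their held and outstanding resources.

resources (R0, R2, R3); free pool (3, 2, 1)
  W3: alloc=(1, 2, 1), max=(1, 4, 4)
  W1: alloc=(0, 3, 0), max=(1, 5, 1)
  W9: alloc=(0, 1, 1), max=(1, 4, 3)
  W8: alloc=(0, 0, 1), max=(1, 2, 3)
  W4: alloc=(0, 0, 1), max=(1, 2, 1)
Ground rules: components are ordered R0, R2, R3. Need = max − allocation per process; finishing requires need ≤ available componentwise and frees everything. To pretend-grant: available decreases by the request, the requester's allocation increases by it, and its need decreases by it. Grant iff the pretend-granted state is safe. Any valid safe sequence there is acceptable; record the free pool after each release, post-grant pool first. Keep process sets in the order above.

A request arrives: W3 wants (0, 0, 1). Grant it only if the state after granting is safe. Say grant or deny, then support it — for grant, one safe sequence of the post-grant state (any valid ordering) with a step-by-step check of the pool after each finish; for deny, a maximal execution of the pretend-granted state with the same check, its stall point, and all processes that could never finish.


DENY: after the grant no complete ordering would exist.
Key observation: the pool after W4, W1 is (3, 5, 1); every surviving request exceeds it in R3, so progress ends there.
After a pretend grant, a maximal execution: W4, W1 — then nothing else fits. Walking it through:
  pool = (3, 2, 0)
  run W4 (needs (1, 2, 0), free (3, 2, 0)); after release of (0, 0, 1) the pool is (3, 2, 1)
  run W1 (needs (1, 2, 1), free (3, 2, 1)); after release of (0, 3, 0) the pool is (3, 5, 1)
  W3 still needs (0, 2, 2) but only (3, 5, 1) is free — short on R3
  W9 still needs (1, 3, 2) but only (3, 5, 1) is free — short on R3
  W8 still needs (1, 2, 2) but only (3, 5, 1) is free — short on R3
Had the request been granted, W3, W9 and W8 could never finish.


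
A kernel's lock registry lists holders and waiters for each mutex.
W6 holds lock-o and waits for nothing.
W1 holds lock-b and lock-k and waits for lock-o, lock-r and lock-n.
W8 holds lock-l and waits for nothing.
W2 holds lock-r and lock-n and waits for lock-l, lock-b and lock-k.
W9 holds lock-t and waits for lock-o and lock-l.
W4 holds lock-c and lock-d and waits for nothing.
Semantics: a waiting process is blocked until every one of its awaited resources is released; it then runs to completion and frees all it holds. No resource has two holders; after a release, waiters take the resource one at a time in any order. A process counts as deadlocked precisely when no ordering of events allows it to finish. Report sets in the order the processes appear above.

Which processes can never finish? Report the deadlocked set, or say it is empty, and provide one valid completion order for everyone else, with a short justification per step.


Deadlocked: W1 and W2.
Key observation: the waits loop around W1 -> W2 -> W1 with no way out; no other process is dragged down with it.
The rest can finish in the order W6, W8, W9, W4.
Walking it through:
  W6 waits on nothing -> runs at once and releases lock-o
  W8 waits on nothing -> runs at once and releases lock-l
  W9: everything it awaited (lock-o and lock-l) is free; runs, freeing lock-t
  W4 waits on nothing -> runs at once and releases lock-c and lock-d


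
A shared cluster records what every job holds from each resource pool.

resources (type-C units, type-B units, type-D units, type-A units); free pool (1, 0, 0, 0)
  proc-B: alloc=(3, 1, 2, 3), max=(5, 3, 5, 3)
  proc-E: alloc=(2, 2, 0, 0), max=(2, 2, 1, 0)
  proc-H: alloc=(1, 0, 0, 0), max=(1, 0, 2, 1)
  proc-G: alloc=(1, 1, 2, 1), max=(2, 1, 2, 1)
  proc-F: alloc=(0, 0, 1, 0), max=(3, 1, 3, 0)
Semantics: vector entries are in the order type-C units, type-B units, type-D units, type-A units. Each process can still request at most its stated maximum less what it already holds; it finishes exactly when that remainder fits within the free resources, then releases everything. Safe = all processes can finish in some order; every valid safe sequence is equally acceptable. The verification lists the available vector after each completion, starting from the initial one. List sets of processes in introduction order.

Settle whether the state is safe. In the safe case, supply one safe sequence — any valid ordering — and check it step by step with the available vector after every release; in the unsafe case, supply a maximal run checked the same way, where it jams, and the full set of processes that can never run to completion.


SAFE, for example via the order proc-G, proc-E, proc-H, proc-F, proc-B.
Key observation: the order's first zero-slack moment is proc-G ((1, 0, 0, 0) needed, (1, 0, 0, 0) free — a requested resource with nothing to spare).
Step-by-step check:
  pool = (1, 0, 0, 0)
  run proc-G (needs (1, 0, 0, 0), free (1, 0, 0, 0)); after release of (1, 1, 2, 1) the pool is (2, 1, 2, 1)
  run proc-E (needs (0, 0, 1, 0), free (2, 1, 2, 1)); after release of (2, 2, 0, 0) the pool is (4, 3, 2, 1)
  run proc-H (needs (0, 0, 2, 1), free (4, 3, 2, 1)); after release of (1, 0, 0, 0) the pool is (5, 3, 2, 1)
  run proc-F (needs (3, 1, 2, 0), free (5, 3, 2, 1)); after release of (0, 0, 1, 0) the pool is (5, 3, 3, 1)
  run proc-B (needs (2, 2, 3, 0), free (5, 3, 3, 1)); after release of (3, 1, 2, 3) the pool is (8, 4, 5, 4)


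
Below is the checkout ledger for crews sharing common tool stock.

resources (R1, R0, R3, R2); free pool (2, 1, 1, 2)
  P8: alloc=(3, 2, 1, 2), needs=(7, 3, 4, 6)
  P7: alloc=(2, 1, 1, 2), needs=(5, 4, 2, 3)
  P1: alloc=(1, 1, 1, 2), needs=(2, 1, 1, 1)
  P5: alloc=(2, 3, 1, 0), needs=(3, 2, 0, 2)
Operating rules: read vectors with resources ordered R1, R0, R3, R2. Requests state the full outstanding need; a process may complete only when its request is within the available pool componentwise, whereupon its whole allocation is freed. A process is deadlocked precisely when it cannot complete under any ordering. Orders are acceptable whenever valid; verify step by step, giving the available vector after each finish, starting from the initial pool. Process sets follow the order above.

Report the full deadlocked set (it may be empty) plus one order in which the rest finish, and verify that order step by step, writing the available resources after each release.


Nothing here is deadlocked.
Key observation: there is always a runnable process — P1 first — so the state unwinds completely.
One completion order for the rest: P1, P5, P7, P8. Walking it through:
  pool = (2, 1, 1, 2)
  run P1 (needs (2, 1, 1, 1), free (2, 1, 1, 2)); after release of (1, 1, 1, 2) the pool is (3, 2, 2, 4)
  run P5 (needs (3, 2, 0, 2), free (3, 2, 2, 4)); after release of (2, 3, 1, 0) the pool is (5, 5, 3, 4)
  run P7 (needs (5, 4, 2, 3), free (5, 5, 3, 4)); after release of (2, 1, 1, 2) the pool is (7, 6, 4, 6)
  run P8 (needs (7, 3, 4, 6), free (7, 6, 4, 6)); after release of (3, 2, 1, 2) the pool is (10, 8, 5, 8)


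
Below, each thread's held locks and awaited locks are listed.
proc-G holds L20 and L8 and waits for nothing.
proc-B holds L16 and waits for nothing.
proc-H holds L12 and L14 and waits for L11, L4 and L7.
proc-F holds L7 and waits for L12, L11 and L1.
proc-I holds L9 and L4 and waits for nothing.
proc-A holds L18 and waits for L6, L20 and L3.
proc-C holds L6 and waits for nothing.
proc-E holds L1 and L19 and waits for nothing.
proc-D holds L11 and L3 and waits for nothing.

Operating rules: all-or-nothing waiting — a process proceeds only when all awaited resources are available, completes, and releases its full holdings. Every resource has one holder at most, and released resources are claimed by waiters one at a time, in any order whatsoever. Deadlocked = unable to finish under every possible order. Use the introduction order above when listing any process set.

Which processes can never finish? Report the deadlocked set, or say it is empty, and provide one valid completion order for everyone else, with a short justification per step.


Deadlocked set: proc-H and proc-F.
Key observation: proc-H -> proc-F -> proc-H is a circular wait — nothing in it can go first; no other process is dragged down with it.
One completion order for the rest: proc-D, proc-C, proc-B, proc-E, proc-I, proc-G, proc-A.
Walking it through:
  run proc-D (it waits on nothing); releases L11 and L3
  run proc-C (it waits on nothing); releases L6
  run proc-B (it waits on nothing); releases L16
  run proc-E (it waits on nothing); releases L1 and L19
  run proc-I (it waits on nothing); releases L9 and L4
  run proc-G (it waits on nothing); releases L20 and L8
  run proc-A (all its waits — L6, L20 and L3 — are resolved); releases L18


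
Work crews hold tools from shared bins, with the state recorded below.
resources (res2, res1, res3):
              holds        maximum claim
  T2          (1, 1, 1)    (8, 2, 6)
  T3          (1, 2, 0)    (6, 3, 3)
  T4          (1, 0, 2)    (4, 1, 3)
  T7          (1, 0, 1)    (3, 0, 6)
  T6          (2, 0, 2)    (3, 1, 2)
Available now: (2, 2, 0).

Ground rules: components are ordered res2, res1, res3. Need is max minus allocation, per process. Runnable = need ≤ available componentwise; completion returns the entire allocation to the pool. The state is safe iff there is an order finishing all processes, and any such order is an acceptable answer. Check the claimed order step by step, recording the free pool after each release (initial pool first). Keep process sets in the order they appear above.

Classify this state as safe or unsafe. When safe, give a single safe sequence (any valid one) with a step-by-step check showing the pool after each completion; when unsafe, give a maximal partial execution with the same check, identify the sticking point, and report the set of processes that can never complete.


UNSAFE — no complete ordering exists.
Key observation: T6, T4, T3 can finish, but then (6, 4, 4) is all there is, and the blocked group's res3 demands exceed it.
A maximal execution: T6, T4, T3 — then nothing else fits. Check, step by step:
  pool = (2, 2, 0)
  T6 needs (1, 1, 0) <= (2, 2, 0) -> finishes; pool += (2, 0, 2) = (4, 2, 2)
  T4 needs (3, 1, 1) <= (4, 2, 2) -> finishes; pool += (1, 0, 2) = (5, 2, 4)
  T3 needs (5, 1, 3) <= (5, 2, 4) -> finishes; pool += (1, 2, 0) = (6, 4, 4)
  T2 still needs (7, 1, 5) but only (6, 4, 4) is free — short on res2 and res3
  T7 still needs (2, 0, 5) but only (6, 4, 4) is free — short on res3
Permanently blocked: T2 and T7.


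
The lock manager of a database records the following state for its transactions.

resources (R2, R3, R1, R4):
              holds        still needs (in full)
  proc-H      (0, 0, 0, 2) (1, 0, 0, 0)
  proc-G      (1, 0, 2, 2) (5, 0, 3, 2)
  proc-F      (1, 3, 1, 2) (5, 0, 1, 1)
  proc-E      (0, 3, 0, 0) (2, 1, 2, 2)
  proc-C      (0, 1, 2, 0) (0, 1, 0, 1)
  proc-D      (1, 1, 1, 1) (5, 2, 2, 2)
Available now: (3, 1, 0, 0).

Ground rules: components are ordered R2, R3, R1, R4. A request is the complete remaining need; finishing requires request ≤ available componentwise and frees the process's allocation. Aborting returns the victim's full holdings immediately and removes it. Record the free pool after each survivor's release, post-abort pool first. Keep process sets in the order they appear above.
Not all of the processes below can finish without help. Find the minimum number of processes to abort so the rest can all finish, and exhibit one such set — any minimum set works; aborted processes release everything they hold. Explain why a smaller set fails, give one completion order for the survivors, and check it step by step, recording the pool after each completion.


The answer: abort proc-G and proc-F.
Key observation: aborting proc-G and proc-F returns (2, 3, 3, 4), and proc-D — hopeless before — runs at step 3 with the returned capacity in the pool.
Why nothing smaller works — every single abort fails: proc-H alone leaves proc-G blocked (short on R2 and R1); proc-G alone leaves proc-F blocked (short on R2); proc-F alone leaves proc-G blocked (short on R2); proc-E alone leaves proc-G blocked (short on R2 and R1); proc-C alone leaves proc-G blocked (short on R2 and R1); proc-D alone leaves proc-G blocked (short on R2).
Survivors finish in the order: proc-H, proc-C, proc-D, proc-E. Step-by-step check (pool after the aborts first):
  pool = (5, 4, 3, 4)
  run proc-H (needs (1, 0, 0, 0), free (5, 4, 3, 4)); after release of (0, 0, 0, 2) the pool is (5, 4, 3, 6)
  run proc-C (needs (0, 1, 0, 1), free (5, 4, 3, 6)); after release of (0, 1, 2, 0) the pool is (5, 5, 5, 6)
  run proc-D (needs (5, 2, 2, 2), free (5, 5, 5, 6)); after release of (1, 1, 1, 1) the pool is (6, 6, 6, 7)
  run proc-E (needs (2, 1, 2, 2), free (6, 6, 6, 7)); after release of (0, 3, 0, 0) the pool is (6, 9, 6, 7)


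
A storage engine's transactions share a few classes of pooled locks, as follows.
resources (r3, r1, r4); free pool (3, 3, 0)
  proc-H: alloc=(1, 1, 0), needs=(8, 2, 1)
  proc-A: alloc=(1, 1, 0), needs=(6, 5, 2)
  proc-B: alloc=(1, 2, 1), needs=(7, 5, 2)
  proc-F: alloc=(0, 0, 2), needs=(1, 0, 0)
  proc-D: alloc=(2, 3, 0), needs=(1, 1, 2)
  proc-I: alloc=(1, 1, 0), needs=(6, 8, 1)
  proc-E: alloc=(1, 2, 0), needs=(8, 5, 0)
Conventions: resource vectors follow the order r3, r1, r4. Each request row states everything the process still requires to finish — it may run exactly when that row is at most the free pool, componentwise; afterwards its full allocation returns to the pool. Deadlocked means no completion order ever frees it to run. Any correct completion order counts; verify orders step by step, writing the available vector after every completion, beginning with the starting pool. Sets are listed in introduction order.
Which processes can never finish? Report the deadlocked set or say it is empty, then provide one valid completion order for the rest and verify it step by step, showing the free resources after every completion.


The deadlocked set is proc-H, proc-A, proc-B, proc-I and proc-E.
Key observation: no order helps: past proc-F, proc-D, the free pool tops out at (5, 6, 2), below what each blocked process needs in r3.
One completion order for the rest: proc-F, proc-D. Verifying each step:
  pool = (3, 3, 0)
  run proc-F (needs (1, 0, 0), free (3, 3, 0)); after release of (0, 0, 2) the pool is (3, 3, 2)
  run proc-D (needs (1, 1, 2), free (3, 3, 2)); after release of (2, 3, 0) the pool is (5, 6, 2)
None of the blocked processes ever fits:
  proc-H still needs (8, 2, 1) but only (5, 6, 2) is free — short on r3
  proc-A still needs (6, 5, 2) but only (5, 6, 2) is free — short on r3
  proc-B still needs (7, 5, 2) but only (5, 6, 2) is free — short on r3
  proc-I still needs (6, 8, 1) but only (5, 6, 2) is free — short on r3 and r1
  proc-E still needs (8, 5, 0) but only (5, 6, 2) is free — short on r3


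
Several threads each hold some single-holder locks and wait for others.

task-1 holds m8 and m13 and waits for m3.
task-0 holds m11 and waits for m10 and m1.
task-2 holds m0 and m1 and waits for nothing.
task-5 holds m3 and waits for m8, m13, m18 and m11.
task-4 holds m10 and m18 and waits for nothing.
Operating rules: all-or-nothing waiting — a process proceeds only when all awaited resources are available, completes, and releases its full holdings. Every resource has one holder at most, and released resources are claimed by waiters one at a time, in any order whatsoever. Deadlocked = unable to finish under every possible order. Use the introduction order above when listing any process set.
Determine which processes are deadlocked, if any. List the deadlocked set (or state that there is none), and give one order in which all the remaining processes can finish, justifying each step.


The deadlocked set is task-1 and task-5.
Key observation: the wait chain closes on itself along task-1 -> task-5 -> task-1; no other process is dragged down with it.
A valid finishing order for the others: task-2, task-4, task-0.
Walking it through:
  task-2 waits on nothing -> runs at once and releases m0 and m1
  task-4 waits on nothing -> runs at once and releases m10 and m18
  run task-0 (all its waits — m10 and m1 — are resolved); releases m11


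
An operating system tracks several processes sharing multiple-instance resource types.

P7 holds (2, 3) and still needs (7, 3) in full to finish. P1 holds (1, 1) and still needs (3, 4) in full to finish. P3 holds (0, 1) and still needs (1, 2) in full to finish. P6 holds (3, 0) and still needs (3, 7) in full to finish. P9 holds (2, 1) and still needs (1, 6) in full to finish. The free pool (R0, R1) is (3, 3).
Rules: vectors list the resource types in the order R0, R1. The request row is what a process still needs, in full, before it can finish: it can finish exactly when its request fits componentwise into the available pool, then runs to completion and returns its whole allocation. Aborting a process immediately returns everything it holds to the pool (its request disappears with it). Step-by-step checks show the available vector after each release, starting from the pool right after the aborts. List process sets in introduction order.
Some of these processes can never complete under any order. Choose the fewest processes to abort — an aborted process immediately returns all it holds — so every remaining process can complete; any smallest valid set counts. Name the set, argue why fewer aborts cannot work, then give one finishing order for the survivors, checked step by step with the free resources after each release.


Abort P7.
Key observation: before aborting P7, P9 was permanently blocked — no order could ever run it; afterwards it completes at step 1.
Why nothing smaller works: aborting no one leaves the state deadlocked as given.
Survivors finish in the order: P9, P6, P3, P1. Check, step by step (pool after the aborts first):
  pool = (5, 6)
  run P9 (needs (1, 6), free (5, 6)); after release of (2, 1) the pool is (7, 7)
  run P6 (needs (3, 7), free (7, 7)); after release of (3, 0) the pool is (10, 7)
  run P3 (needs (1, 2), free (10, 7)); after release of (0, 1) the pool is (10, 8)
  run P1 (needs (3, 4), free (10, 8)); after release of (1, 1) the pool is (11, 9)


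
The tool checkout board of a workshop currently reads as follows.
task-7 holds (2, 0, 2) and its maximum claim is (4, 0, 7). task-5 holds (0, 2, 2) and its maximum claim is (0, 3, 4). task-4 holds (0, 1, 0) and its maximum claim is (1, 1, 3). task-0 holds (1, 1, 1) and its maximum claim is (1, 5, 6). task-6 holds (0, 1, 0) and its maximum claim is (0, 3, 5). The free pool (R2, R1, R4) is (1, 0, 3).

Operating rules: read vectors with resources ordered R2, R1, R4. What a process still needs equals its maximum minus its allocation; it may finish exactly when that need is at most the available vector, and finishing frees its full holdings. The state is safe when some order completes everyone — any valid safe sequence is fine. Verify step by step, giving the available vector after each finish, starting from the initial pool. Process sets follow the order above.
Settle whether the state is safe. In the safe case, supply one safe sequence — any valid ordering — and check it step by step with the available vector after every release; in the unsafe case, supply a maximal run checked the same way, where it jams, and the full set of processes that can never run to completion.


SAFE. One safe sequence: task-4, task-5, task-6, task-0, task-7.
Key observation: the order's first zero-slack moment is task-4 ((1, 0, 3) needed, (1, 0, 3) free — a requested resource with nothing to spare).
Verifying each step:
  pool = (1, 0, 3)
  task-4: need (1, 0, 3) fits (1, 0, 3); releases (0, 1, 0), pool now (1, 1, 3)
  task-5: need (0, 1, 2) fits (1, 1, 3); releases (0, 2, 2), pool now (1, 3, 5)
  task-6: need (0, 2, 5) fits (1, 3, 5); releases (0, 1, 0), pool now (1, 4, 5)
  task-0: need (0, 4, 5) fits (1, 4, 5); releases (1, 1, 1), pool now (2, 5, 6)
  task-7: need (2, 0, 5) fits (2, 5, 6); releases (2, 0, 2), pool now (4, 5, 8)


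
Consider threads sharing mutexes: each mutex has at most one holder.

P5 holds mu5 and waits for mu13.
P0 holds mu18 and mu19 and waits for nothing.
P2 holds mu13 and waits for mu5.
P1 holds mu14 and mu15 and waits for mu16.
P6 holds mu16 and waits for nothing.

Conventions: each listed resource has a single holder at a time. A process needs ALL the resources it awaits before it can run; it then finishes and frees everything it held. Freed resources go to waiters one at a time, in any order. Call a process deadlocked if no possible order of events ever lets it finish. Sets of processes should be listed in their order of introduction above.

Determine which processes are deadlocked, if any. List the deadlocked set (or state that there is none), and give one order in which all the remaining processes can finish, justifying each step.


Deadlocked: P5 and P2.
Key observation: nobody on the ring P5 -> P2 -> P5 can start until another member finishes, which never happens; no other process is dragged down with it.
A valid finishing order for the others: P0, P6, P1.
Step-by-step check:
  P0: no waits; runs immediately, freeing mu18 and mu19
  P6: no waits; runs immediately, freeing mu16
  run P1 (all its waits — mu16 — are resolved); releases mu14 and mu15


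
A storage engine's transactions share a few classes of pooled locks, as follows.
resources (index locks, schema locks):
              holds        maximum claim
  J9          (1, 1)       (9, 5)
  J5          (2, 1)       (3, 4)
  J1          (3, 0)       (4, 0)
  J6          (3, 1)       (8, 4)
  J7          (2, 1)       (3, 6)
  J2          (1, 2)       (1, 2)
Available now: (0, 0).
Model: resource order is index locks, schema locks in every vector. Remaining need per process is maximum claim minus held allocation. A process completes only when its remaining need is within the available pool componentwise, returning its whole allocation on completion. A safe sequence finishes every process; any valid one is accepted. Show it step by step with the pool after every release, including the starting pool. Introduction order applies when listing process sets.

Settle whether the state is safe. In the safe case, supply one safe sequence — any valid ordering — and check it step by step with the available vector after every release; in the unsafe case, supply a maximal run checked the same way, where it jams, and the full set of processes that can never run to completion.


UNSAFE.
Key observation: no order helps: past J2, J1, the free pool tops out at (4, 2), below what each blocked process needs in schema locks.
Going as far as possible: J2, J1; after that, nothing fits. Check, step by step:
  pool = (0, 0)
  run J2 (needs (0, 0), free (0, 0)); after release of (1, 2) the pool is (1, 2)
  run J1 (needs (1, 0), free (1, 2)); after release of (3, 0) the pool is (4, 2)
  J9 cannot run: need (8, 4) vs free (4, 2) (insufficient index locks and schema locks)
  J5 cannot run: need (1, 3) vs free (4, 2) (insufficient schema locks)
  J6 cannot run: need (5, 3) vs free (4, 2) (insufficient index locks and schema locks)
  J7 cannot run: need (1, 5) vs free (4, 2) (insufficient schema locks)
Permanently blocked: J9, J5, J6 and J7.


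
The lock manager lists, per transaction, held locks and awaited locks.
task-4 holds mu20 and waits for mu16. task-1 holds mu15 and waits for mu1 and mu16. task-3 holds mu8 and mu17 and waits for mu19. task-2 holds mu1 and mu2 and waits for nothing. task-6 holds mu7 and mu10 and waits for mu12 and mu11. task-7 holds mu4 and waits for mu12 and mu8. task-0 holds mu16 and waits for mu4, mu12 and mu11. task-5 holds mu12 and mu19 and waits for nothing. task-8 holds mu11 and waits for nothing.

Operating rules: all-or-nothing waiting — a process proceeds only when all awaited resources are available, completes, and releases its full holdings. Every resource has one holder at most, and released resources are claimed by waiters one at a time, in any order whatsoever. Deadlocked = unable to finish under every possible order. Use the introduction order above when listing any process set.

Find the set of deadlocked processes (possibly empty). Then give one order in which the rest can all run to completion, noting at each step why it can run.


The deadlocked set is empty.
Key observation: although several processes wait, no cycle exists — each chain bottoms out at a free runner.
One completion order for the rest: task-2, task-5, task-3, task-8, task-6, task-7, task-0, task-1, task-4.
Verifying each step:
  run task-2 (it waits on nothing); releases mu1 and mu2
  run task-5 (it waits on nothing); releases mu12 and mu19
  run task-3 (all its waits — mu19 — are resolved); releases mu8 and mu17
  run task-8 (it waits on nothing); releases mu11
  run task-6 (all its waits — mu12 and mu11 — are resolved); releases mu7 and mu10
  run task-7 (all its waits — mu12 and mu8 — are resolved); releases mu4
  run task-0 (all its waits — mu4, mu12 and mu11 — are resolved); releases mu16
  run task-1 (all its waits — mu1 and mu16 — are resolved); releases mu15
  run task-4 (all its waits — mu16 — are resolved); releases mu20


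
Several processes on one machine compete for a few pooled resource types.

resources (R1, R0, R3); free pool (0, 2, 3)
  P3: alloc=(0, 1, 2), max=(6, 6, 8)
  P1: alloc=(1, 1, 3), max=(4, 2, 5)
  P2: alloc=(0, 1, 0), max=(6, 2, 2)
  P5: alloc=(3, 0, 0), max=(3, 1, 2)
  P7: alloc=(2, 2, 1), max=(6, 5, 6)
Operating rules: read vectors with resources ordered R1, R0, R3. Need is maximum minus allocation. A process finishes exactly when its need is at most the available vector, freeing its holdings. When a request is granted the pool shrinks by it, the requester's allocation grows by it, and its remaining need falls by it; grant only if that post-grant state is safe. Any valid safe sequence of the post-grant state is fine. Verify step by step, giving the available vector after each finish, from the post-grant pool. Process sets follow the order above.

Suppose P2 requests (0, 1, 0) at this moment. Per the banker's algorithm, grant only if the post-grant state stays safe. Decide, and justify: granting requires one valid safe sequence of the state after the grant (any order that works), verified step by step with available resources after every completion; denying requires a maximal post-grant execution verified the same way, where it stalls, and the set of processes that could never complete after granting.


DENY: after the grant no complete ordering would exist.
Key observation: after P5, P1 the pool peaks at (4, 2, 6), and each blocked process is short somewhere: P3 on R1, R0; P2 on R1; P7 on R0.
Pretend the grant happened; the run P5, P1 goes as far as possible. Check, step by step:
  pool = (0, 1, 3)
  P5 needs (0, 1, 2) <= (0, 1, 3) -> finishes; pool += (3, 0, 0) = (3, 1, 3)
  P1 needs (3, 1, 2) <= (3, 1, 3) -> finishes; pool += (1, 1, 3) = (4, 2, 6)
  P3 cannot run: need (6, 5, 6) vs free (4, 2, 6) (insufficient R1 and R0)
  P2 cannot run: need (6, 0, 2) vs free (4, 2, 6) (insufficient R1)
  P7 cannot run: need (4, 3, 5) vs free (4, 2, 6) (insufficient R0)
Post-grant, the permanently blocked set is P3, P2 and P7.


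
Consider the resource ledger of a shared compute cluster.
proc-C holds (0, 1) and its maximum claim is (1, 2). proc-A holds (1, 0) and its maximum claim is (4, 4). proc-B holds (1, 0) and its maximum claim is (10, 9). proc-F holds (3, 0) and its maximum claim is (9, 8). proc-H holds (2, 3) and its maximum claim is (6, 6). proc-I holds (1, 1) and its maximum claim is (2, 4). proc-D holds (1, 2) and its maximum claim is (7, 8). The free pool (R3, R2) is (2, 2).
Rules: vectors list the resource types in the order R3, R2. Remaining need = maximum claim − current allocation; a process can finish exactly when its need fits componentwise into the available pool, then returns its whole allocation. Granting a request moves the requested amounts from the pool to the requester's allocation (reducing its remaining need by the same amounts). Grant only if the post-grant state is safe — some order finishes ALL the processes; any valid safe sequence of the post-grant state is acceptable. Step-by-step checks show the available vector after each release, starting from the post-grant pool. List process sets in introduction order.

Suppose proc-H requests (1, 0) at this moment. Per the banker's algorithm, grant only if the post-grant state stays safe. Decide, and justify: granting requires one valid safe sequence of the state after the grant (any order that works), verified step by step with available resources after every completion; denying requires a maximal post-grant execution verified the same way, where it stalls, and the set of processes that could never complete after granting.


DENY — the pretend-granted state is unsafe.
Key observation: after proc-C, proc-I complete, (2, 4) is the best the pool ever gets, yet each leftover process wants more R3.
On the post-grant state, proc-C, proc-I is a maximal run — nothing extends it. Step-by-step check:
  pool = (1, 2)
  proc-C needs (1, 1) <= (1, 2) -> finishes; pool += (0, 1) = (1, 3)
  proc-I needs (1, 3) <= (1, 3) -> finishes; pool += (1, 1) = (2, 4)
  proc-A still needs (3, 4) but only (2, 4) is free — short on R3
  proc-B still needs (9, 9) but only (2, 4) is free — short on R3 and R2
  proc-F still needs (6, 8) but only (2, 4) is free — short on R3 and R2
  proc-H still needs (3, 3) but only (2, 4) is free — short on R3
  proc-D still needs (6, 6) but only (2, 4) is free — short on R3 and R2
Post-grant, the permanently blocked set is proc-A, proc-B, proc-F, proc-H and proc-D.


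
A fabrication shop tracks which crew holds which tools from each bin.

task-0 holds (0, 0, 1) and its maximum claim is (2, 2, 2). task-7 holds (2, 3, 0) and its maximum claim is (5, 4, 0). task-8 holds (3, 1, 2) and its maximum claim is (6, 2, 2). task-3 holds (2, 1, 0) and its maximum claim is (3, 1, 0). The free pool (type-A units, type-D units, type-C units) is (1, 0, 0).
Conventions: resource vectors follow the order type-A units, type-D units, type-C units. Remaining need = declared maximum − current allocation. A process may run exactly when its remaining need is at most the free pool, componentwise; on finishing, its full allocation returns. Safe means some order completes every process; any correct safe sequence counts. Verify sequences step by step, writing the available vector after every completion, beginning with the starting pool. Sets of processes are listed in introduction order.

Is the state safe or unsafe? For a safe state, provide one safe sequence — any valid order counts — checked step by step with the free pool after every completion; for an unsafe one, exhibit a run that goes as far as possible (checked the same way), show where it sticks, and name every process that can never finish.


SAFE. One safe sequence: task-3, task-8, task-0, task-7.
Key observation: the first exact fit in this order is task-3 — it needs (1, 0, 0) with (1, 0, 0) free, meeting a requested resource to the last unit.
Walking it through:
  pool = (1, 0, 0)
  run task-3 (needs (1, 0, 0), free (1, 0, 0)); after release of (2, 1, 0) the pool is (3, 1, 0)
  run task-8 (needs (3, 1, 0), free (3, 1, 0)); after release of (3, 1, 2) the pool is (6, 2, 2)
  run task-0 (needs (2, 2, 1), free (6, 2, 2)); after release of (0, 0, 1) the pool is (6, 2, 3)
  run task-7 (needs (3, 1, 0), free (6, 2, 3)); after release of (2, 3, 0) the pool is (8, 5, 3)


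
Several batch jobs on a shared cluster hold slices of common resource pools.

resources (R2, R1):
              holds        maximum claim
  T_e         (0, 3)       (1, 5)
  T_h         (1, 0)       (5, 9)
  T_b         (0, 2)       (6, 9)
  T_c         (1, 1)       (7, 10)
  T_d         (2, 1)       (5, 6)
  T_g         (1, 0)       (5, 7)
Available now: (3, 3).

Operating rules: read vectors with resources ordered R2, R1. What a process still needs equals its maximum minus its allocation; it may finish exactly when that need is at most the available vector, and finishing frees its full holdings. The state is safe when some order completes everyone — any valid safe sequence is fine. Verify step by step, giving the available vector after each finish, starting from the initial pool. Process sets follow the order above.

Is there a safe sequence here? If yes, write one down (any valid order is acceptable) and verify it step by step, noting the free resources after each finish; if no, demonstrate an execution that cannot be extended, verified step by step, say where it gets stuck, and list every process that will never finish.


SAFE — a valid safe sequence is T_e, T_d, T_g, T_b, T_h, T_c.
Key observation: reading the order forward, T_d is the first process whose need (3, 5) meets the free pool (3, 6) exactly on a resource it requests.
Step-by-step check:
  pool = (3, 3)
  T_e: need (1, 2) fits (3, 3); releases (0, 3), pool now (3, 6)
  T_d: need (3, 5) fits (3, 6); releases (2, 1), pool now (5, 7)
  T_g: need (4, 7) fits (5, 7); releases (1, 0), pool now (6, 7)
  T_b: need (6, 7) fits (6, 7); releases (0, 2), pool now (6, 9)
  T_h: need (4, 9) fits (6, 9); releases (1, 0), pool now (7, 9)
  T_c: need (6, 9) fits (7, 9); releases (1, 1), pool now (8, 10)
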